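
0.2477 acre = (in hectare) 1 acre = 4046.8564 m^2, so 0.2477 acre = 0.2477 * 4046.8564 = 1002.4063 m^2. 1 hectare = 10000 m^2, so 1002.4063 m^2 = 1002.4063 / 10000 = 0.10024063 hectare ≈ 0.1002 hectare (4 s.f.). Final answer: 0.1002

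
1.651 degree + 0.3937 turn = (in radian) 2.503. Check: 1 degree = 0.017453293 rad, so 1.651 degree = 1.651 * 0.017453293 = 0.028815386 rad. 1 turn = 6.2831853 rad, so 0.3937 turn = 0.3937 * 6.2831853 = 2.4736901 rad. Sum: 0.028815386 + 2.4736901 = 2.5025054 rad. 2.5025054 rad = 2.5025054 radian ≈ 2.503 radian (4 s.f.).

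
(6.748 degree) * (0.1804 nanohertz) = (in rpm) 2.029e-10. Check: 1 degree = 0.017453293 rad, so 6.748 degree = 6.748 * 0.017453293 = 0.11777482 rad. 1 nanohertz = 1e-09 Hz, so 0.1804 nanohertz = 0.1804 * 1e-09 = 1.804e-10 Hz. Combine: 0.11777482 rad * 1.804e-10 Hz = 2.1246577e-11 rad/s. 1 rpm = 0.10471976 rad/s, so 2.1246577e-11 rad/s = 2.1246577e-11 / 0.10471976 = 2.0288987e-10 rpm ≈ 2.029e-10 rpm (4 s.f.).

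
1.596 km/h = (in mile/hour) 0.9917. Check: 1 km/h = 0.27777778 m/s, so 1.596 km/h = 1.596 * 0.27777778 = 0.44333333 m/s. 1 mile/hour = 0.44704 m/s, so 0.44333333 m/s = 0.44333333 / 0.44704 = 0.99170842 mile/hour ≈ 0.9917 mile/hour (4 s.f.).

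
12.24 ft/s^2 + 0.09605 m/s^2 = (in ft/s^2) 1 ft/s^2 = 0.3048 m/s^2, so 12.24 ft/s^2 = 12.24 * 0.3048 = 3.730752 m/s^2. 0.09605 m/s^2 is already in m/s^2. Sum: 3.730752 + 0.09605 = 3.826802 m/s^2. 1 ft/s^2 = 0.3048 m/s^2, so 3.826802 m/s^2 = 3.826802 / 0.3048 = 12.555125 ft/s^2 ≈ 12.56 ft/s^2 (4 s.f.). Final answer: 12.56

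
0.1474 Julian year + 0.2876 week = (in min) 8.043e+04. Check: 1 Julian year = 31557600 s, so 0.1474 Julian year = 0.1474 * 31557600 = 4651590.2 s. 1 week = 604800 s, so 0.2876 week = 0.2876 * 604800 = 173940.48 s. Sum: 4651590.2 + 173940.48 = 4825530.7 s. 1 min = 60 s, so 4825530.7 s = 4825530.7 / 60 = 80425.512 min ≈ 8.043e+04 min (4 s.f.).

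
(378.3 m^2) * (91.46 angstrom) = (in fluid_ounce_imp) 0.1218. Check: 378.3 m^2 is already in m^2. 1 angstrom = 1e-10 m, so 91.46 angstrom = 91.46 * 1e-10 = 9.146e-09 m. Combine: 378.3 m^2 * 9.146e-09 m = 3.4599318e-06 m^3. 1 fluid_ounce_imp = 2.8413063e-05 m^3, so 3.4599318e-06 m^3 = 3.4599318e-06 / 2.8413063e-05 = 0.12177258 fluid_ounce_imp ≈ 0.1218 fluid_ounce_imp (4 s.f.).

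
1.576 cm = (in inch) 0.6205. Check: 1 cm = 0.01 m, so 1.576 cm = 1.576 * 0.01 = 0.01576 m. 1 inch = 0.0254 m, so 0.01576 m = 0.01576 / 0.0254 = 0.62047244 inch ≈ 0.6205 inch (4 s.f.).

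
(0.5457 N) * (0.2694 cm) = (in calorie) 0.5457 N is already in N. 1 cm = 0.01 m, so 0.2694 cm = 0.2694 * 0.01 = 0.002694 m. Combine: 0.5457 N * 0.002694 m = 0.0014701158 J. 1 calorie = 4.184 J, so 0.0014701158 J = 0.0014701158 / 4.184 = 0.00035136611 calorie ≈ 0.0003514 calorie (4 s.f.). Final answer: 0.0003514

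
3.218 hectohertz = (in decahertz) 32.18. Check: 1 hectohertz = 100 Hz, so 3.218 hectohertz = 3.218 * 100 = 321.8 Hz. 1 decahertz = 10 Hz, so 321.8 Hz = 321.8 / 10 = 32.18 decahertz.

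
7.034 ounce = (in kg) 1 ounce = 0.028349523 kg, so 7.034 ounce = 7.034 * 0.028349523 = 0.19941055 kg. Result: 0.19941055 kg ≈ 0.1994 kg (4 s.f.). Final answer: 0.1994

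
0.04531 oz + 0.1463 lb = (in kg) 0.06765. Check: 1 oz = 0.028349523 kg, so 0.04531 oz = 0.04531 * 0.028349523 = 0.0012845169 kg. 1 lb = 0.45359237 kg, so 0.1463 lb = 0.1463 * 0.45359237 = 0.066360564 kg. Sum: 0.0012845169 + 0.066360564 = 0.067645081 kg. Result: 0.067645081 kg ≈ 0.06765 kg (4 s.f.).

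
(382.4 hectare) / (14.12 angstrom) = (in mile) 1.683e+12. Check: 1 hectare = 10000 m^2, so 382.4 hectare = 382.4 * 10000 = 3824000 m^2. 1 angstrom = 1e-10 m, so 14.12 angstrom = 14.12 * 1e-10 = 1.412e-09 m. Combine: 3824000 m^2 / 1.412e-09 m = 2.7082153e+15 m. 1 mile = 1609.344 m, so 2.7082153e+15 m = 2.7082153e+15 / 1609.344 = 1.682807e+12 mile ≈ 1.683e+12 mile (4 s.f.).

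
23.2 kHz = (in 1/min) 1.392e+06. Check: 1 kHz = 1000 Hz, so 23.2 kHz = 23.2 * 1000 = 23200 Hz. 1 1/min = 0.016666667 Hz, so 23200 Hz = 23200 / 0.016666667 = 1392000 1/min ≈ 1.392e+06 1/min (4 s.f.).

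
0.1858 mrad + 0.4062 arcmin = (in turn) 4.838e-05. Check: 1 mrad = 0.001 rad, so 0.1858 mrad = 0.1858 * 0.001 = 0.0001858 rad. 1 arcmin = 0.00029088821 rad, so 0.4062 arcmin = 0.4062 * 0.00029088821 = 0.00011815879 rad. Sum: 0.0001858 + 0.00011815879 = 0.00030395879 rad. 1 turn = 6.2831853 rad, so 0.00030395879 rad = 0.00030395879 / 6.2831853 = 4.8376544e-05 turn ≈ 4.838e-05 turn (4 s.f.).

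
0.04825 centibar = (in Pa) 1 centibar = 1000 Pa, so 0.04825 centibar = 0.04825 * 1000 = 48.25 Pa. Result: 48.25 Pa. Final answer: 48.25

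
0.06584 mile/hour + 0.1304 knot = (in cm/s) 1 mile/hour = 0.44704 m/s, so 0.06584 mile/hour = 0.06584 * 0.44704 = 0.029433114 m/s. 1 knot = 0.51444444 m/s, so 0.1304 knot = 0.1304 * 0.51444444 = 0.067083556 m/s. Sum: 0.029433114 + 0.067083556 = 0.096516669 m/s. 1 cm/s = 0.01 m/s, so 0.096516669 m/s = 0.096516669 / 0.01 = 9.6516669 cm/s ≈ 9.652 cm/s (4 s.f.). Final answer: 9.652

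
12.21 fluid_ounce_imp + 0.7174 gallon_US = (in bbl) 0.01926. Check: 1 fluid_ounce_imp = 2.8413063e-05 m^3, so 12.21 fluid_ounce_imp = 12.21 * 2.8413063e-05 = 0.00034692349 m^3. 1 gallon_US = 0.0037854118 m^3, so 0.7174 gallon_US = 0.7174 * 0.0037854118 = 0.0027156544 m^3. Sum: 0.00034692349 + 0.0027156544 = 0.0030625779 m^3. 1 bbl = 0.15898729 m^3, so 0.0030625779 m^3 = 0.0030625779 / 0.15898729 = 0.019263036 bbl ≈ 0.01926 bbl (4 s.f.).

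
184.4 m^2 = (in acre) 0.04557. Check: 1 acre = 4046.8564 m^2, so 184.4 m^2 = 184.4 / 4046.8564 = 0.045566232 acre ≈ 0.04557 acre (4 s.f.).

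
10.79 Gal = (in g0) 1 Gal = 0.01 m/s^2, so 10.79 Gal = 10.79 * 0.01 = 0.1079 m/s^2. 1 g0 = 9.80665 m/s^2, so 0.1079 m/s^2 = 0.1079 / 9.80665 = 0.011002738 g0 ≈ 0.011 g0 (4 s.f.). Final answer: 0.011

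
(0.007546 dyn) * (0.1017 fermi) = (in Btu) 1 dyn = 1e-05 N, so 0.007546 dyn = 0.007546 * 1e-05 = 7.546e-08 N. 1 fermi = 1e-15 m, so 0.1017 fermi = 0.1017 * 1e-15 = 1.017e-16 m. Combine: 7.546e-08 N * 1.017e-16 m = 7.674282e-24 J. 1 Btu = 1055.0559 J, so 7.674282e-24 J = 7.674282e-24 / 1055.0559 = 7.2738159e-27 Btu ≈ 7.274e-27 Btu (4 s.f.). Final answer: 7.274e-27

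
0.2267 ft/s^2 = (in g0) 0.007046. Check: 1 ft/s^2 = 0.3048 m/s^2, so 0.2267 ft/s^2 = 0.2267 * 0.3048 = 0.06909816 m/s^2. 1 g0 = 9.80665 m/s^2, so 0.06909816 m/s^2 = 0.06909816 / 9.80665 = 0.0070460514 g0 ≈ 0.007046 g0 (4 s.f.).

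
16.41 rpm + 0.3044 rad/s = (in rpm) 1 rpm = 0.10471976 rad/s, so 16.41 rpm = 16.41 * 0.10471976 = 1.7184512 rad/s. 0.3044 rad/s is already in rad/s. Sum: 1.7184512 + 0.3044 = 2.0228512 rad/s. 1 rpm = 0.10471976 rad/s, so 2.0228512 rad/s = 2.0228512 / 0.10471976 = 19.316806 rpm ≈ 19.32 rpm (4 s.f.). Final answer: 19.32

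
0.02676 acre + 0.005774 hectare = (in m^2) 1 acre = 4046.8564 m^2, so 0.02676 acre = 0.02676 * 4046.8564 = 108.29388 m^2. 1 hectare = 10000 m^2, so 0.005774 hectare = 0.005774 * 10000 = 57.74 m^2. Sum: 108.29388 + 57.74 = 166.03388 m^2. Result: 166.03388 m^2 ≈ 166 m^2 (4 s.f.). Final answer: 166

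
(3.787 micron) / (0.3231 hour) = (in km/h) 1.172e-08. Check: 1 micron = 1e-06 m, so 3.787 micron = 3.787 * 1e-06 = 3.787e-06 m. 1 hour = 3600 s, so 0.3231 hour = 0.3231 * 3600 = 1163.16 s. Combine: 3.787e-06 m / 1163.16 s = 3.255786e-09 m/s. 1 km/h = 0.27777778 m/s, so 3.255786e-09 m/s = 3.255786e-09 / 0.27777778 = 1.1720829e-08 km/h ≈ 1.172e-08 km/h (4 s.f.).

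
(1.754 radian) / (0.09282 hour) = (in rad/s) 1.754 radian = 1.754 rad. 1 hour = 3600 s, so 0.09282 hour = 0.09282 * 3600 = 334.152 s. Combine: 1.754 rad / 334.152 s = 0.0052491082 rad/s. Result: 0.0052491082 rad/s ≈ 0.005249 rad/s (4 s.f.). Final answer: 0.005249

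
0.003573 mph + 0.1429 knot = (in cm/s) 1 mph = 0.44704 m/s, so 0.003573 mph = 0.003573 * 0.44704 = 0.0015972739 m/s. 1 knot = 0.51444444 m/s, so 0.1429 knot = 0.1429 * 0.51444444 = 0.073514111 m/s. Sum: 0.0015972739 + 0.073514111 = 0.075111385 m/s. 1 cm/s = 0.01 m/s, so 0.075111385 m/s = 0.075111385 / 0.01 = 7.5111385 cm/s ≈ 7.511 cm/s (4 s.f.). Final answer: 7.511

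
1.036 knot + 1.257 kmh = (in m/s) 1 knot = 0.51444444 m/s, so 1.036 knot = 1.036 * 0.51444444 = 0.53296444 m/s. 1 kmh = 0.27777778 m/s, so 1.257 kmh = 1.257 * 0.27777778 = 0.34916667 m/s. Sum: 0.53296444 + 0.34916667 = 0.88213111 m/s. Result: 0.88213111 m/s ≈ 0.8821 m/s (4 s.f.). Final answer: 0.8821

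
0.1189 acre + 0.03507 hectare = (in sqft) 1 acre = 4046.8564 m^2, so 0.1189 acre = 0.1189 * 4046.8564 = 481.17123 m^2. 1 hectare = 10000 m^2, so 0.03507 hectare = 0.03507 * 10000 = 350.7 m^2. Sum: 481.17123 + 350.7 = 831.87123 m^2. 1 sqft = 0.09290304 m^2, so 831.87123 m^2 = 831.87123 / 0.09290304 = 8954.1874 sqft ≈ 8954 sqft (4 s.f.). Final answer: 8954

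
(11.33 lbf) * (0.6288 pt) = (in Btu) 1 lbf = 4.4482216 N, so 11.33 lbf = 11.33 * 4.4482216 = 50.398351 N. 1 pt = 0.00035277778 m, so 0.6288 pt = 0.6288 * 0.00035277778 = 0.00022182667 m. Combine: 50.398351 N * 0.00022182667 m = 0.011179698 J. 1 Btu = 1055.0559 J, so 0.011179698 J = 0.011179698 / 1055.0559 = 1.0596309e-05 Btu ≈ 1.06e-05 Btu (4 s.f.). Final answer: 1.06e-05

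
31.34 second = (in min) 0.5223. Check: 31.34 second = 31.34 s. 1 min = 60 s, so 31.34 s = 31.34 / 60 = 0.52233333 min ≈ 0.5223 min (4 s.f.).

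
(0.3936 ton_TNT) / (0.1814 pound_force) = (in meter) 1 ton_TNT = 4.184e+09 J, so 0.3936 ton_TNT = 0.3936 * 4.184e+09 = 1.6468224e+09 J. 1 pound_force = 4.4482216 N, so 0.1814 pound_force = 0.1814 * 4.4482216 = 0.8069074 N. Combine: 1.6468224e+09 J / 0.8069074 N = 2.0409063e+09 m. 2.0409063e+09 m = 2.0409063e+09 meter ≈ 2.041e+09 meter (4 s.f.). Final answer: 2.041e+09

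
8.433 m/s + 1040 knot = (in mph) 1216. Check: 8.433 m/s is already in m/s. 1 knot = 0.51444444 m/s, so 1040 knot = 1040 * 0.51444444 = 535.02222 m/s. Sum: 8.433 + 535.02222 = 543.45522 m/s. 1 mph = 0.44704 m/s, so 543.45522 m/s = 543.45522 / 0.44704 = 1215.6747 mph ≈ 1216 mph (4 s.f.).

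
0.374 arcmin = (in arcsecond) 22.44. Check: 1 arcmin = 0.00029088821 rad, so 0.374 arcmin = 0.374 * 0.00029088821 = 0.00010879219 rad. 1 arcsecond = 4.8481368e-06 rad, so 0.00010879219 rad = 0.00010879219 / 4.8481368e-06 = 22.44 arcsecond.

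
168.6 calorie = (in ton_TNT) 1.686e-07. Check: 1 calorie = 4.184 J, so 168.6 calorie = 168.6 * 4.184 = 705.4224 J. 1 ton_TNT = 4.184e+09 J, so 705.4224 J = 705.4224 / 4.184e+09 = 1.686e-07 ton_TNT.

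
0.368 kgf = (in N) 3.609. Check: 1 kgf = 9.80665 N, so 0.368 kgf = 0.368 * 9.80665 = 3.6088472 N. Result: 3.6088472 N ≈ 3.609 N (4 s.f.).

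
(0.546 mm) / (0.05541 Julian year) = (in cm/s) 1 mm = 0.001 m, so 0.546 mm = 0.546 * 0.001 = 0.000546 m. 1 Julian year = 31557600 s, so 0.05541 Julian year = 0.05541 * 31557600 = 1748606.6 s. Combine: 0.000546 m / 1748606.6 s = 3.1224862e-10 m/s. 1 cm/s = 0.01 m/s, so 3.1224862e-10 m/s = 3.1224862e-10 / 0.01 = 3.1224862e-08 cm/s ≈ 3.122e-08 cm/s (4 s.f.). Final answer: 3.122e-08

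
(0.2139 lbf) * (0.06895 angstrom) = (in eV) 1 lbf = 4.4482216 N, so 0.2139 lbf = 0.2139 * 4.4482216 = 0.9514746 N. 1 angstrom = 1e-10 m, so 0.06895 angstrom = 0.06895 * 1e-10 = 6.895e-12 m. Combine: 0.9514746 N * 6.895e-12 m = 6.5604174e-12 J. 1 eV = 1.6021766e-19 J, so 6.5604174e-12 J = 6.5604174e-12 / 1.6021766e-19 = 40946905 eV ≈ 4.095e+07 eV (4 s.f.). Final answer: 4.095e+07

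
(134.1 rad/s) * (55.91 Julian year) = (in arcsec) 134.1 rad/s is already in rad/s. 1 Julian year = 31557600 s, so 55.91 Julian year = 55.91 * 31557600 = 1.7643854e+09 s. Combine: 134.1 rad/s * 1.7643854e+09 s = 2.3660408e+11 rad. 1 arcsec = 4.8481368e-06 rad, so 2.3660408e+11 rad = 2.3660408e+11 / 4.8481368e-06 = 4.8803096e+16 arcsec ≈ 4.88e+16 arcsec (4 s.f.). Final answer: 4.88e+16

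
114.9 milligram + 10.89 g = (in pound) 0.02426. Check: 1 milligram = 1e-06 kg, so 114.9 milligram = 114.9 * 1e-06 = 0.0001149 kg. 1 g = 0.001 kg, so 10.89 g = 10.89 * 0.001 = 0.01089 kg. Sum: 0.0001149 + 0.01089 = 0.0110049 kg. 1 pound = 0.45359237 kg, so 0.0110049 kg = 0.0110049 / 0.45359237 = 0.024261651 pound ≈ 0.02426 pound (4 s.f.).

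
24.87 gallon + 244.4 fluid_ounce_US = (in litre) 1 gallon = 0.0037854118 m^3, so 24.87 gallon = 24.87 * 0.0037854118 = 0.094143191 m^3. 1 fluid_ounce_US = 2.957353e-05 m^3, so 244.4 fluid_ounce_US = 244.4 * 2.957353e-05 = 0.0072277706 m^3. Sum: 0.094143191 + 0.0072277706 = 0.10137096 m^3. 1 litre = 0.001 m^3, so 0.10137096 m^3 = 0.10137096 / 0.001 = 101.37096 litre ≈ 101.4 litre (4 s.f.). Final answer: 101.4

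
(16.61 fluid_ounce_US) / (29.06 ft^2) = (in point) 1 fluid_ounce_US = 2.957353e-05 m^3, so 16.61 fluid_ounce_US = 16.61 * 2.957353e-05 = 0.00049121633 m^3. 1 ft^2 = 0.09290304 m^2, so 29.06 ft^2 = 29.06 * 0.09290304 = 2.6997623 m^2. Combine: 0.00049121633 m^3 / 2.6997623 m^2 = 0.00018194799 m. 1 point = 0.00035277778 m, so 0.00018194799 m = 0.00018194799 / 0.00035277778 = 0.51575808 point ≈ 0.5158 point (4 s.f.). Final answer: 0.5158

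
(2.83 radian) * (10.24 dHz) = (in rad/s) 2.898. Check: 2.83 radian = 2.83 rad. 1 dHz = 0.1 Hz, so 10.24 dHz = 10.24 * 0.1 = 1.024 Hz. Combine: 2.83 rad * 1.024 Hz = 2.89792 rad/s. Result: 2.89792 rad/s ≈ 2.898 rad/s (4 s.f.).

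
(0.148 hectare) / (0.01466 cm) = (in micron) 1.01e+13. Check: 1 hectare = 10000 m^2, so 0.148 hectare = 0.148 * 10000 = 1480 m^2. 1 cm = 0.01 m, so 0.01466 cm = 0.01466 * 0.01 = 0.0001466 m. Combine: 1480 m^2 / 0.0001466 m = 10095498 m. 1 micron = 1e-06 m, so 10095498 m = 10095498 / 1e-06 = 1.0095498e+13 micron ≈ 1.01e+13 micron (4 s.f.).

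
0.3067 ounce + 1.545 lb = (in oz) 1 ounce = 0.028349523 kg, so 0.3067 ounce = 0.3067 * 0.028349523 = 0.0086947987 kg. 1 lb = 0.45359237 kg, so 1.545 lb = 1.545 * 0.45359237 = 0.70080021 kg. Sum: 0.0086947987 + 0.70080021 = 0.70949501 kg. 1 oz = 0.028349523 kg, so 0.70949501 kg = 0.70949501 / 0.028349523 = 25.0267 oz ≈ 25.03 oz (4 s.f.). Final answer: 25.03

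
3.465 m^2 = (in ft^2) 37.3. Check: 1 ft^2 = 0.09290304 m^2, so 3.465 m^2 = 3.465 / 0.09290304 = 37.29695 ft^2 ≈ 37.3 ft^2 (4 s.f.).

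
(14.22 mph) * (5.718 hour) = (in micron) 1 mph = 0.44704 m/s, so 14.22 mph = 14.22 * 0.44704 = 6.3569088 m/s. 1 hour = 3600 s, so 5.718 hour = 5.718 * 3600 = 20584.8 s. Combine: 6.3569088 m/s * 20584.8 s = 130855.7 m. 1 micron = 1e-06 m, so 130855.7 m = 130855.7 / 1e-06 = 1.308557e+11 micron ≈ 1.309e+11 micron (4 s.f.). Final answer: 1.309e+11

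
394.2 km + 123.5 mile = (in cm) 1 km = 1000 m, so 394.2 km = 394.2 * 1000 = 394200 m. 1 mile = 1609.344 m, so 123.5 mile = 123.5 * 1609.344 = 198753.98 m. Sum: 394200 + 198753.98 = 592953.98 m. 1 cm = 0.01 m, so 592953.98 m = 592953.98 / 0.01 = 59295398 cm ≈ 5.93e+07 cm (4 s.f.). Final answer: 5.93e+07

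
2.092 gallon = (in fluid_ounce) 1 gallon = 0.0037854118 m^3, so 2.092 gallon = 2.092 * 0.0037854118 = 0.0079190815 m^3. 1 fluid_ounce = 2.957353e-05 m^3, so 0.0079190815 m^3 = 0.0079190815 / 2.957353e-05 = 267.776 fluid_ounce ≈ 267.8 fluid_ounce (4 s.f.). Final answer: 267.8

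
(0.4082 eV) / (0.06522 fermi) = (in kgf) 1 eV = 1.6021766e-19 J, so 0.4082 eV = 0.4082 * 1.6021766e-19 = 6.540085e-20 J. 1 fermi = 1e-15 m, so 0.06522 fermi = 0.06522 * 1e-15 = 6.522e-17 m. Combine: 6.540085e-20 J / 6.522e-17 m = 0.0010027729 N. 1 kgf = 9.80665 N, so 0.0010027729 N = 0.0010027729 / 9.80665 = 0.00010225438 kgf ≈ 0.0001023 kgf (4 s.f.). Final answer: 0.0001023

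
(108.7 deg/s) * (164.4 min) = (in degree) 1.072e+06. Check: 1 deg/s = 0.017453293 rad/s, so 108.7 deg/s = 108.7 * 0.017453293 = 1.8971729 rad/s. 1 min = 60 s, so 164.4 min = 164.4 * 60 = 9864 s. Combine: 1.8971729 rad/s * 9864 s = 18713.713 rad. 1 degree = 0.017453293 rad, so 18713.713 rad = 18713.713 / 0.017453293 = 1072216.8 degree ≈ 1.072e+06 degree (4 s.f.).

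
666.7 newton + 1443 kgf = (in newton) 666.7 newton = 666.7 N. 1 kgf = 9.80665 N, so 1443 kgf = 1443 * 9.80665 = 14150.996 N. Sum: 666.7 + 14150.996 = 14817.696 N. 14817.696 N = 14817.696 newton ≈ 1.482e+04 newton (4 s.f.). Final answer: 1.482e+04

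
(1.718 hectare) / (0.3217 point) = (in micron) 1 hectare = 10000 m^2, so 1.718 hectare = 1.718 * 10000 = 17180 m^2. 1 point = 0.00035277778 m, so 0.3217 point = 0.3217 * 0.00035277778 = 0.00011348861 m. Combine: 17180 m^2 / 0.00011348861 m = 1.5138083e+08 m. 1 micron = 1e-06 m, so 1.5138083e+08 m = 1.5138083e+08 / 1e-06 = 1.5138083e+14 micron ≈ 1.514e+14 micron (4 s.f.). Final answer: 1.514e+14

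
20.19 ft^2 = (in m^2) 1.876. Check: 1 ft^2 = 0.09290304 m^2, so 20.19 ft^2 = 20.19 * 0.09290304 = 1.8757124 m^2. Result: 1.8757124 m^2 ≈ 1.876 m^2 (4 s.f.).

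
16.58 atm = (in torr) 1 atm = 101325 Pa, so 16.58 atm = 16.58 * 101325 = 1679968.5 Pa. 1 torr = 133.32237 Pa, so 1679968.5 Pa = 1679968.5 / 133.32237 = 12600.8 torr ≈ 1.26e+04 torr (4 s.f.). Final answer: 1.26e+04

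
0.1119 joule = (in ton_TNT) 2.674e-11. Check: 0.1119 joule = 0.1119 J. 1 ton_TNT = 4.184e+09 J, so 0.1119 J = 0.1119 / 4.184e+09 = 2.6744742e-11 ton_TNT ≈ 2.674e-11 ton_TNT (4 s.f.).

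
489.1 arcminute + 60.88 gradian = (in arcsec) 1 arcminute = 0.00029088821 rad, so 489.1 arcminute = 489.1 * 0.00029088821 = 0.14227342 rad. 1 gradian = 0.015707963 rad, so 60.88 gradian = 60.88 * 0.015707963 = 0.9563008 rad. Sum: 0.14227342 + 0.9563008 = 1.0985742 rad. 1 arcsec = 4.8481368e-06 rad, so 1.0985742 rad = 1.0985742 / 4.8481368e-06 = 226597.2 arcsec ≈ 2.266e+05 arcsec (4 s.f.). Final answer: 2.266e+05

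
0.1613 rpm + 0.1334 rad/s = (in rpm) 1 rpm = 0.10471976 rad/s, so 0.1613 rpm = 0.1613 * 0.10471976 = 0.016891297 rad/s. 0.1334 rad/s is already in rad/s. Sum: 0.016891297 + 0.1334 = 0.1502913 rad/s. 1 rpm = 0.10471976 rad/s, so 0.1502913 rad/s = 0.1502913 / 0.10471976 = 1.4351762 rpm ≈ 1.435 rpm (4 s.f.). Final answer: 1.435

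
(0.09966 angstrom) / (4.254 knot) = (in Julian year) 1.443e-19. Check: 1 angstrom = 1e-10 m, so 0.09966 angstrom = 0.09966 * 1e-10 = 9.966e-12 m. 1 knot = 0.51444444 m/s, so 4.254 knot = 4.254 * 0.51444444 = 2.1884467 m/s. Combine: 9.966e-12 m / 2.1884467 m/s = 4.553915e-12 s. 1 Julian year = 31557600 s, so 4.553915e-12 s = 4.553915e-12 / 31557600 = 1.4430486e-19 Julian year ≈ 1.443e-19 Julian year (4 s.f.).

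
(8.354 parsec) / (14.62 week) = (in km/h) 1.05e+11. Check: 1 parsec = 3.0856776e+16 m, so 8.354 parsec = 8.354 * 3.0856776e+16 = 2.5777751e+17 m. 1 week = 604800 s, so 14.62 week = 14.62 * 604800 = 8842176 s. Combine: 2.5777751e+17 m / 8842176 s = 2.9153175e+10 m/s. 1 km/h = 0.27777778 m/s, so 2.9153175e+10 m/s = 2.9153175e+10 / 0.27777778 = 1.0495143e+11 km/h ≈ 1.05e+11 km/h (4 s.f.).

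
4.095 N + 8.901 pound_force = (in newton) 43.69. Check: 4.095 N is already in N. 1 pound_force = 4.4482216 N, so 8.901 pound_force = 8.901 * 4.4482216 = 39.593621 N. Sum: 4.095 + 39.593621 = 43.688621 N. 43.688621 N = 43.688621 newton ≈ 43.69 newton (4 s.f.).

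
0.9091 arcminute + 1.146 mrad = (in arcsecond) 290.9. Check: 1 arcminute = 0.00029088821 rad, so 0.9091 arcminute = 0.9091 * 0.00029088821 = 0.00026444647 rad. 1 mrad = 0.001 rad, so 1.146 mrad = 1.146 * 0.001 = 0.001146 rad. Sum: 0.00026444647 + 0.001146 = 0.0014104465 rad. 1 arcsecond = 4.8481368e-06 rad, so 0.0014104465 rad = 0.0014104465 / 4.8481368e-06 = 290.92547 arcsecond ≈ 290.9 arcsecond (4 s.f.).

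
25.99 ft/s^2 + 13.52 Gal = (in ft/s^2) 1 ft/s^2 = 0.3048 m/s^2, so 25.99 ft/s^2 = 25.99 * 0.3048 = 7.921752 m/s^2. 1 Gal = 0.01 m/s^2, so 13.52 Gal = 13.52 * 0.01 = 0.1352 m/s^2. Sum: 7.921752 + 0.1352 = 8.056952 m/s^2. 1 ft/s^2 = 0.3048 m/s^2, so 8.056952 m/s^2 = 8.056952 / 0.3048 = 26.43357 ft/s^2 ≈ 26.43 ft/s^2 (4 s.f.). Final answer: 26.43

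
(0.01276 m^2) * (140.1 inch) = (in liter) 0.01276 m^2 is already in m^2. 1 inch = 0.0254 m, so 140.1 inch = 140.1 * 0.0254 = 3.55854 m. Combine: 0.01276 m^2 * 3.55854 m = 0.04540697 m^3. 1 liter = 0.001 m^3, so 0.04540697 m^3 = 0.04540697 / 0.001 = 45.40697 liter ≈ 45.41 liter (4 s.f.). Final answer: 45.41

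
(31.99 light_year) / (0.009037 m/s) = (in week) 5.537e+13. Check: 1 light_year = 9.4607305e+15 m, so 31.99 light_year = 31.99 * 9.4607305e+15 = 3.0264877e+17 m. 0.009037 m/s is already in m/s. Combine: 3.0264877e+17 m / 0.009037 m/s = 3.348996e+19 s. 1 week = 604800 s, so 3.348996e+19 s = 3.348996e+19 / 604800 = 5.5373611e+13 week ≈ 5.537e+13 week (4 s.f.).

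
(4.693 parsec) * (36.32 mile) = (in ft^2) 9.111e+22. Check: 1 parsec = 3.0856776e+16 m, so 4.693 parsec = 4.693 * 3.0856776e+16 = 1.4481085e+17 m. 1 mile = 1609.344 m, so 36.32 mile = 36.32 * 1609.344 = 58451.374 m. Combine: 1.4481085e+17 m * 58451.374 m = 8.4643931e+21 m^2. 1 ft^2 = 0.09290304 m^2, so 8.4643931e+21 m^2 = 8.4643931e+21 / 0.09290304 = 9.1109969e+22 ft^2 ≈ 9.111e+22 ft^2 (4 s.f.).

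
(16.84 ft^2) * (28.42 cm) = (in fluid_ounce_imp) 1.565e+04. Check: 1 ft^2 = 0.09290304 m^2, so 16.84 ft^2 = 16.84 * 0.09290304 = 1.5644872 m^2. 1 cm = 0.01 m, so 28.42 cm = 28.42 * 0.01 = 0.2842 m. Combine: 1.5644872 m^2 * 0.2842 m = 0.44462726 m^3. 1 fluid_ounce_imp = 2.8413063e-05 m^3, so 0.44462726 m^3 = 0.44462726 / 2.8413063e-05 = 15648.692 fluid_ounce_imp ≈ 1.565e+04 fluid_ounce_imp (4 s.f.).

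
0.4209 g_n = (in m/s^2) 1 g_n = 9.80665 m/s^2, so 0.4209 g_n = 0.4209 * 9.80665 = 4.127619 m/s^2. Result: 4.127619 m/s^2 ≈ 4.128 m/s^2 (4 s.f.). Final answer: 4.128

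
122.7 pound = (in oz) 1 pound = 0.45359237 kg, so 122.7 pound = 122.7 * 0.45359237 = 55.655784 kg. 1 oz = 0.028349523 kg, so 55.655784 kg = 55.655784 / 0.028349523 = 1963.2 oz ≈ 1963 oz (4 s.f.). Final answer: 1963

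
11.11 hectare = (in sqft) 1 hectare = 10000 m^2, so 11.11 hectare = 11.11 * 10000 = 111100 m^2. 1 sqft = 0.09290304 m^2, so 111100 m^2 = 111100 / 0.09290304 = 1195870.4 sqft ≈ 1.196e+06 sqft (4 s.f.). Final answer: 1.196e+06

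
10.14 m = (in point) 2.874e+04. Check: 1 point = 0.00035277778 m, so 10.14 m = 10.14 / 0.00035277778 = 28743.307 point ≈ 2.874e+04 point (4 s.f.).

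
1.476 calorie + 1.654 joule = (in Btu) 0.007421. Check: 1 calorie = 4.184 J, so 1.476 calorie = 1.476 * 4.184 = 6.175584 J. 1.654 joule = 1.654 J. Sum: 6.175584 + 1.654 = 7.829584 J. 1 Btu = 1055.0559 J, so 7.829584 J = 7.829584 / 1055.0559 = 0.0074210138 Btu ≈ 0.007421 Btu (4 s.f.).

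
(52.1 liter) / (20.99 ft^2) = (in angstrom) 2.672e+08. Check: 1 liter = 0.001 m^3, so 52.1 liter = 52.1 * 0.001 = 0.0521 m^3. 1 ft^2 = 0.09290304 m^2, so 20.99 ft^2 = 20.99 * 0.09290304 = 1.9500348 m^2. Combine: 0.0521 m^3 / 1.9500348 m^2 = 0.026717472 m. 1 angstrom = 1e-10 m, so 0.026717472 m = 0.026717472 / 1e-10 = 2.6717472e+08 angstrom ≈ 2.672e+08 angstrom (4 s.f.).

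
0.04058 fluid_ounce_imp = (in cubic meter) 1.153e-06. Check: 1 fluid_ounce_imp = 2.8413063e-05 m^3, so 0.04058 fluid_ounce_imp = 0.04058 * 2.8413063e-05 = 1.1530021e-06 m^3. 1.1530021e-06 m^3 = 1.1530021e-06 cubic meter ≈ 1.153e-06 cubic meter (4 s.f.).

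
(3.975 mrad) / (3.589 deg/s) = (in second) 1 mrad = 0.001 rad, so 3.975 mrad = 3.975 * 0.001 = 0.003975 rad. 1 deg/s = 0.017453293 rad/s, so 3.589 deg/s = 3.589 * 0.017453293 = 0.062639867 rad/s. Combine: 0.003975 rad / 0.062639867 rad/s = 0.063457989 s. 0.063457989 s = 0.063457989 second ≈ 0.06346 second (4 s.f.). Final answer: 0.06346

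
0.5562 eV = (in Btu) 8.446e-23. Check: 1 eV = 1.6021766e-19 J, so 0.5562 eV = 0.5562 * 1.6021766e-19 = 8.9113064e-20 J. 1 Btu = 1055.0559 J, so 8.9113064e-20 J = 8.9113064e-20 / 1055.0559 = 8.4462888e-23 Btu ≈ 8.446e-23 Btu (4 s.f.).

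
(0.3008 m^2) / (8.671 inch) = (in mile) 0.0008486. Check: 0.3008 m^2 is already in m^2. 1 inch = 0.0254 m, so 8.671 inch = 8.671 * 0.0254 = 0.2202434 m. Combine: 0.3008 m^2 / 0.2202434 m = 1.3657617 m. 1 mile = 1609.344 m, so 1.3657617 m = 1.3657617 / 1609.344 = 0.00084864497 mile ≈ 0.0008486 mile (4 s.f.).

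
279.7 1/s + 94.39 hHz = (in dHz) 279.7 1/s = 279.7 Hz. 1 hHz = 100 Hz, so 94.39 hHz = 94.39 * 100 = 9439 Hz. Sum: 279.7 + 9439 = 9718.7 Hz. 1 dHz = 0.1 Hz, so 9718.7 Hz = 9718.7 / 0.1 = 97187 dHz ≈ 9.719e+04 dHz (4 s.f.). Final answer: 9.719e+04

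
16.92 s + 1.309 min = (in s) 16.92 s is already in s. 1 min = 60 s, so 1.309 min = 1.309 * 60 = 78.54 s. Sum: 16.92 + 78.54 = 95.46 s. Result: 95.46 s. Final answer: 95.46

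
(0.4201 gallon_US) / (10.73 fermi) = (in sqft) 1 gallon_US = 0.0037854118 m^3, so 0.4201 gallon_US = 0.4201 * 0.0037854118 = 0.0015902515 m^3. 1 fermi = 1e-15 m, so 10.73 fermi = 10.73 * 1e-15 = 1.073e-14 m. Combine: 0.0015902515 m^3 / 1.073e-14 m = 1.482061e+11 m^2. 1 sqft = 0.09290304 m^2, so 1.482061e+11 m^2 = 1.482061e+11 / 0.09290304 = 1.5952772e+12 sqft ≈ 1.595e+12 sqft (4 s.f.). Final answer: 1.595e+12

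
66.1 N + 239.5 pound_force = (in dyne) 66.1 N is already in N. 1 pound_force = 4.4482216 N, so 239.5 pound_force = 239.5 * 4.4482216 = 1065.3491 N. Sum: 66.1 + 1065.3491 = 1131.4491 N. 1 dyne = 1e-05 N, so 1131.4491 N = 1131.4491 / 1e-05 = 1.1314491e+08 dyne ≈ 1.131e+08 dyne (4 s.f.). Final answer: 1.131e+08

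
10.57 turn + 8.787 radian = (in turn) 1 turn = 6.2831853 rad, so 10.57 turn = 10.57 * 6.2831853 = 66.413269 rad. 8.787 radian = 8.787 rad. Sum: 66.413269 + 8.787 = 75.200269 rad. 1 turn = 6.2831853 rad, so 75.200269 rad = 75.200269 / 6.2831853 = 11.968494 turn ≈ 11.97 turn (4 s.f.). Final answer: 11.97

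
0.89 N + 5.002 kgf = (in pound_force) 0.89 N is already in N. 1 kgf = 9.80665 N, so 5.002 kgf = 5.002 * 9.80665 = 49.052863 N. Sum: 0.89 + 49.052863 = 49.942863 N. 1 pound_force = 4.4482216 N, so 49.942863 N = 49.942863 / 4.4482216 = 11.227602 pound_force ≈ 11.23 pound_force (4 s.f.). Final answer: 11.23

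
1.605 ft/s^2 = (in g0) 1 ft/s^2 = 0.3048 m/s^2, so 1.605 ft/s^2 = 1.605 * 0.3048 = 0.489204 m/s^2. 1 g0 = 9.80665 m/s^2, so 0.489204 m/s^2 = 0.489204 / 9.80665 = 0.049884925 g0 ≈ 0.04988 g0 (4 s.f.). Final answer: 0.04988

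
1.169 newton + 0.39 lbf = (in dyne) 2.904e+05. Check: 1.169 newton = 1.169 N. 1 lbf = 4.4482216 N, so 0.39 lbf = 0.39 * 4.4482216 = 1.7348064 N. Sum: 1.169 + 1.7348064 = 2.9038064 N. 1 dyne = 1e-05 N, so 2.9038064 N = 2.9038064 / 1e-05 = 290380.64 dyne ≈ 2.904e+05 dyne (4 s.f.).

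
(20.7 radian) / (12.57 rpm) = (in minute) 20.7 radian = 20.7 rad. 1 rpm = 0.10471976 rad/s, so 12.57 rpm = 12.57 * 0.10471976 = 1.3163273 rad/s. Combine: 20.7 rad / 1.3163273 rad/s = 15.725572 s. 1 minute = 60 s, so 15.725572 s = 15.725572 / 60 = 0.26209287 minute ≈ 0.2621 minute (4 s.f.). Final answer: 0.2621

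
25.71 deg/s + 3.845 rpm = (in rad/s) 1 deg/s = 0.017453293 rad/s, so 25.71 deg/s = 25.71 * 0.017453293 = 0.44872415 rad/s. 1 rpm = 0.10471976 rad/s, so 3.845 rpm = 3.845 * 0.10471976 = 0.40264746 rad/s. Sum: 0.44872415 + 0.40264746 = 0.85137161 rad/s. Result: 0.85137161 rad/s ≈ 0.8514 rad/s (4 s.f.). Final answer: 0.8514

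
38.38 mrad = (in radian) 1 mrad = 0.001 rad, so 38.38 mrad = 38.38 * 0.001 = 0.03838 rad. 0.03838 rad = 0.03838 radian. Final answer: 0.03838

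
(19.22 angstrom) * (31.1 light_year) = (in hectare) 1 angstrom = 1e-10 m, so 19.22 angstrom = 19.22 * 1e-10 = 1.922e-09 m. 1 light_year = 9.4607305e+15 m, so 31.1 light_year = 31.1 * 9.4607305e+15 = 2.9422872e+17 m. Combine: 1.922e-09 m * 2.9422872e+17 m = 5.655076e+08 m^2. 1 hectare = 10000 m^2, so 5.655076e+08 m^2 = 5.655076e+08 / 10000 = 56550.76 hectare ≈ 5.655e+04 hectare (4 s.f.). Final answer: 5.655e+04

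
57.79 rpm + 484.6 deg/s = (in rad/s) 1 rpm = 0.10471976 rad/s, so 57.79 rpm = 57.79 * 0.10471976 = 6.0517546 rad/s. 1 deg/s = 0.017453293 rad/s, so 484.6 deg/s = 484.6 * 0.017453293 = 8.4578656 rad/s. Sum: 6.0517546 + 8.4578656 = 14.50962 rad/s. Result: 14.50962 rad/s ≈ 14.51 rad/s (4 s.f.). Final answer: 14.51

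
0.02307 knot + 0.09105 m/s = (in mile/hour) 1 knot = 0.51444444 m/s, so 0.02307 knot = 0.02307 * 0.51444444 = 0.011868233 m/s. 0.09105 m/s is already in m/s. Sum: 0.011868233 + 0.09105 = 0.10291823 m/s. 1 mile/hour = 0.44704 m/s, so 0.10291823 m/s = 0.10291823 / 0.44704 = 0.23022153 mile/hour ≈ 0.2302 mile/hour (4 s.f.). Final answer: 0.2302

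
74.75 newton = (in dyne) 74.75 newton = 74.75 N. 1 dyne = 1e-05 N, so 74.75 N = 74.75 / 1e-05 = 7475000 dyne ≈ 7.475e+06 dyne (4 s.f.). Final answer: 7.475e+06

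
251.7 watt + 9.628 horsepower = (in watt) 251.7 watt = 251.7 W. 1 horsepower = 745.69987 W, so 9.628 horsepower = 9.628 * 745.69987 = 7179.5984 W. Sum: 251.7 + 7179.5984 = 7431.2984 W. 7431.2984 W = 7431.2984 watt ≈ 7431 watt (4 s.f.). Final answer: 7431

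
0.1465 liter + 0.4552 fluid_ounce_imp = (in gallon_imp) 1 liter = 0.001 m^3, so 0.1465 liter = 0.1465 * 0.001 = 0.0001465 m^3. 1 fluid_ounce_imp = 2.8413063e-05 m^3, so 0.4552 fluid_ounce_imp = 0.4552 * 2.8413063e-05 = 1.2933626e-05 m^3. Sum: 0.0001465 + 1.2933626e-05 = 0.00015943363 m^3. 1 gallon_imp = 0.00454609 m^3, so 0.00015943363 m^3 = 0.00015943363 / 0.00454609 = 0.035070495 gallon_imp ≈ 0.03507 gallon_imp (4 s.f.). Final answer: 0.03507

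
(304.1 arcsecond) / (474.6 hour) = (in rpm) 1 arcsecond = 4.8481368e-06 rad, so 304.1 arcsecond = 304.1 * 4.8481368e-06 = 0.0014743184 rad. 1 hour = 3600 s, so 474.6 hour = 474.6 * 3600 = 1708560 s. Combine: 0.0014743184 rad / 1708560 s = 8.6290116e-10 rad/s. 1 rpm = 0.10471976 rad/s, so 8.6290116e-10 rad/s = 8.6290116e-10 / 0.10471976 = 8.2400991e-09 rpm ≈ 8.24e-09 rpm (4 s.f.). Final answer: 8.24e-09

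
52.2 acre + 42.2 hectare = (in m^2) 1 acre = 4046.8564 m^2, so 52.2 acre = 52.2 * 4046.8564 = 211245.91 m^2. 1 hectare = 10000 m^2, so 42.2 hectare = 42.2 * 10000 = 422000 m^2. Sum: 211245.91 + 422000 = 633245.91 m^2. Result: 633245.91 m^2 ≈ 6.332e+05 m^2 (4 s.f.). Final answer: 6.332e+05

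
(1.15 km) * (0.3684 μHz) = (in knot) 1 km = 1000 m, so 1.15 km = 1.15 * 1000 = 1150 m. 1 μHz = 1e-06 Hz, so 0.3684 μHz = 0.3684 * 1e-06 = 3.684e-07 Hz. Combine: 1150 m * 3.684e-07 Hz = 0.00042366 m/s. 1 knot = 0.51444444 m/s, so 0.00042366 m/s = 0.00042366 / 0.51444444 = 0.00082352916 knot ≈ 0.0008235 knot (4 s.f.). Final answer: 0.0008235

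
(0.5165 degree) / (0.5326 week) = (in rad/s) 2.799e-08. Check: 1 degree = 0.017453293 rad, so 0.5165 degree = 0.5165 * 0.017453293 = 0.0090146256 rad. 1 week = 604800 s, so 0.5326 week = 0.5326 * 604800 = 322116.48 s. Combine: 0.0090146256 rad / 322116.48 s = 2.7985608e-08 rad/s. Result: 2.7985608e-08 rad/s ≈ 2.799e-08 rad/s (4 s.f.).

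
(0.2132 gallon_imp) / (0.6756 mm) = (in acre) 0.0003545. Check: 1 gallon_imp = 0.00454609 m^3, so 0.2132 gallon_imp = 0.2132 * 0.00454609 = 0.00096922639 m^3. 1 mm = 0.001 m, so 0.6756 mm = 0.6756 * 0.001 = 0.0006756 m. Combine: 0.00096922639 m^3 / 0.0006756 m = 1.4346157 m^2. 1 acre = 4046.8564 m^2, so 1.4346157 m^2 = 1.4346157 / 4046.8564 = 0.00035450127 acre ≈ 0.0003545 acre (4 s.f.).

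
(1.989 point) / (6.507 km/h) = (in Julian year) 1.23e-11. Check: 1 point = 0.00035277778 m, so 1.989 point = 1.989 * 0.00035277778 = 0.000701675 m. 1 km/h = 0.27777778 m/s, so 6.507 km/h = 6.507 * 0.27777778 = 1.8075 m/s. Combine: 0.000701675 m / 1.8075 m/s = 0.00038820194 s. 1 Julian year = 31557600 s, so 0.00038820194 s = 0.00038820194 / 31557600 = 1.2301377e-11 Julian year ≈ 1.23e-11 Julian year (4 s.f.).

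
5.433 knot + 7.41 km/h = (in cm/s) 1 knot = 0.51444444 m/s, so 5.433 knot = 5.433 * 0.51444444 = 2.7949767 m/s. 1 km/h = 0.27777778 m/s, so 7.41 km/h = 7.41 * 0.27777778 = 2.0583333 m/s. Sum: 2.7949767 + 2.0583333 = 4.85331 m/s. 1 cm/s = 0.01 m/s, so 4.85331 m/s = 4.85331 / 0.01 = 485.331 cm/s ≈ 485.3 cm/s (4 s.f.). Final answer: 485.3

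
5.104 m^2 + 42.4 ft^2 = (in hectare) 5.104 m^2 is already in m^2. 1 ft^2 = 0.09290304 m^2, so 42.4 ft^2 = 42.4 * 0.09290304 = 3.9390889 m^2. Sum: 5.104 + 3.9390889 = 9.0430889 m^2. 1 hectare = 10000 m^2, so 9.0430889 m^2 = 9.0430889 / 10000 = 0.00090430889 hectare ≈ 0.0009043 hectare (4 s.f.). Final answer: 0.0009043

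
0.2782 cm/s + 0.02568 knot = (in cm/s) 1 cm/s = 0.01 m/s, so 0.2782 cm/s = 0.2782 * 0.01 = 0.002782 m/s. 1 knot = 0.51444444 m/s, so 0.02568 knot = 0.02568 * 0.51444444 = 0.013210933 m/s. Sum: 0.002782 + 0.013210933 = 0.015992933 m/s. 1 cm/s = 0.01 m/s, so 0.015992933 m/s = 0.015992933 / 0.01 = 1.5992933 cm/s ≈ 1.599 cm/s (4 s.f.). Final answer: 1.599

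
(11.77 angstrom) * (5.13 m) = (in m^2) 6.038e-09. Check: 1 angstrom = 1e-10 m, so 11.77 angstrom = 11.77 * 1e-10 = 1.177e-09 m. 5.13 m is already in m. Combine: 1.177e-09 m * 5.13 m = 6.03801e-09 m^2. Result: 6.03801e-09 m^2 ≈ 6.038e-09 m^2 (4 s.f.).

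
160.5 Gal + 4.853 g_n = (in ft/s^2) 1 Gal = 0.01 m/s^2, so 160.5 Gal = 160.5 * 0.01 = 1.605 m/s^2. 1 g_n = 9.80665 m/s^2, so 4.853 g_n = 4.853 * 9.80665 = 47.591672 m/s^2. Sum: 1.605 + 47.591672 = 49.196672 m/s^2. 1 ft/s^2 = 0.3048 m/s^2, so 49.196672 m/s^2 = 49.196672 / 0.3048 = 161.40641 ft/s^2 ≈ 161.4 ft/s^2 (4 s.f.). Final answer: 161.4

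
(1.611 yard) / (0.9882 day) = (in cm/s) 0.001725. Check: 1 yard = 0.9144 m, so 1.611 yard = 1.611 * 0.9144 = 1.4730984 m. 1 day = 86400 s, so 0.9882 day = 0.9882 * 86400 = 85380.48 s. Combine: 1.4730984 m / 85380.48 s = 1.7253339e-05 m/s. 1 cm/s = 0.01 m/s, so 1.7253339e-05 m/s = 1.7253339e-05 / 0.01 = 0.0017253339 cm/s ≈ 0.001725 cm/s (4 s.f.).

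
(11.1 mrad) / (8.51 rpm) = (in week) 1 mrad = 0.001 rad, so 11.1 mrad = 11.1 * 0.001 = 0.0111 rad. 1 rpm = 0.10471976 rad/s, so 8.51 rpm = 8.51 * 0.10471976 = 0.89116512 rad/s. Combine: 0.0111 rad / 0.89116512 rad/s = 0.012455604 s. 1 week = 604800 s, so 0.012455604 s = 0.012455604 / 604800 = 2.0594584e-08 week ≈ 2.059e-08 week (4 s.f.). Final answer: 2.059e-08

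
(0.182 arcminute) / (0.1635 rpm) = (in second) 0.003092. Check: 1 arcminute = 0.00029088821 rad, so 0.182 arcminute = 0.182 * 0.00029088821 = 5.2941654e-05 rad. 1 rpm = 0.10471976 rad/s, so 0.1635 rpm = 0.1635 * 0.10471976 = 0.01712168 rad/s. Combine: 5.2941654e-05 rad / 0.01712168 rad/s = 0.0030920829 s. 0.0030920829 s = 0.0030920829 second ≈ 0.003092 second (4 s.f.).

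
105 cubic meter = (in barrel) 105 cubic meter = 105 m^3. 1 barrel = 0.15898729 m^3, so 105 m^3 = 105 / 0.15898729 = 660.43013 barrel ≈ 660.4 barrel (4 s.f.). Final answer: 660.4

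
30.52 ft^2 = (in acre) 1 ft^2 = 0.09290304 m^2, so 30.52 ft^2 = 30.52 * 0.09290304 = 2.8354008 m^2. 1 acre = 4046.8564 m^2, so 2.8354008 m^2 = 2.8354008 / 4046.8564 = 0.00070064279 acre ≈ 0.0007006 acre (4 s.f.). Final answer: 0.0007006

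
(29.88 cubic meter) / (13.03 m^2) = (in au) 29.88 cubic meter = 29.88 m^3. 13.03 m^2 is already in m^2. Combine: 29.88 m^3 / 13.03 m^2 = 2.2931696 m. 1 au = 1.4959787e+11 m, so 2.2931696 m = 2.2931696 / 1.4959787e+11 = 1.5328892e-11 au ≈ 1.533e-11 au (4 s.f.). Final answer: 1.533e-11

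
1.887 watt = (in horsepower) 0.002531. Check: 1.887 watt = 1.887 W. 1 horsepower = 745.69987 W, so 1.887 W = 1.887 / 745.69987 = 0.0025305087 horsepower ≈ 0.002531 horsepower (4 s.f.).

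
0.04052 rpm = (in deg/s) 0.2431. Check: 1 rpm = 0.10471976 rad/s, so 0.04052 rpm = 0.04052 * 0.10471976 = 0.0042432445 rad/s. 1 deg/s = 0.017453293 rad/s, so 0.0042432445 rad/s = 0.0042432445 / 0.017453293 = 0.24312 deg/s ≈ 0.2431 deg/s (4 s.f.).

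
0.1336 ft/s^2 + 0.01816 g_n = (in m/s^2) 0.2188. Check: 1 ft/s^2 = 0.3048 m/s^2, so 0.1336 ft/s^2 = 0.1336 * 0.3048 = 0.04072128 m/s^2. 1 g_n = 9.80665 m/s^2, so 0.01816 g_n = 0.01816 * 9.80665 = 0.17808876 m/s^2. Sum: 0.04072128 + 0.17808876 = 0.21881004 m/s^2. Result: 0.21881004 m/s^2 ≈ 0.2188 m/s^2 (4 s.f.).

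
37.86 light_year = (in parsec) 11.61. Check: 1 light_year = 9.4607305e+15 m, so 37.86 light_year = 37.86 * 9.4607305e+15 = 3.5818326e+17 m. 1 parsec = 3.0856776e+16 m, so 3.5818326e+17 m = 3.5818326e+17 / 3.0856776e+16 = 11.607929 parsec ≈ 11.61 parsec (4 s.f.).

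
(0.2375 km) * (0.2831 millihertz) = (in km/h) 1 km = 1000 m, so 0.2375 km = 0.2375 * 1000 = 237.5 m. 1 millihertz = 0.001 Hz, so 0.2831 millihertz = 0.2831 * 0.001 = 0.0002831 Hz. Combine: 237.5 m * 0.0002831 Hz = 0.06723625 m/s. 1 km/h = 0.27777778 m/s, so 0.06723625 m/s = 0.06723625 / 0.27777778 = 0.2420505 km/h ≈ 0.2421 km/h (4 s.f.). Final answer: 0.2421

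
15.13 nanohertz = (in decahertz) 1 nanohertz = 1e-09 Hz, so 15.13 nanohertz = 15.13 * 1e-09 = 1.513e-08 Hz. 1 decahertz = 10 Hz, so 1.513e-08 Hz = 1.513e-08 / 10 = 1.513e-09 decahertz. Final answer: 1.513e-09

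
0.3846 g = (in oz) 0.01357. Check: 1 g = 0.001 kg, so 0.3846 g = 0.3846 * 0.001 = 0.0003846 kg. 1 oz = 0.028349523 kg, so 0.0003846 kg = 0.0003846 / 0.028349523 = 0.013566366 oz ≈ 0.01357 oz (4 s.f.).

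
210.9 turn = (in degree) 1 turn = 6.2831853 rad, so 210.9 turn = 210.9 * 6.2831853 = 1325.1238 rad. 1 degree = 0.017453293 rad, so 1325.1238 rad = 1325.1238 / 0.017453293 = 75924 degree ≈ 7.592e+04 degree (4 s.f.). Final answer: 7.592e+04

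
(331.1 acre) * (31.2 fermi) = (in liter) 4.181e-05. Check: 1 acre = 4046.8564 m^2, so 331.1 acre = 331.1 * 4046.8564 = 1339914.2 m^2. 1 fermi = 1e-15 m, so 31.2 fermi = 31.2 * 1e-15 = 3.12e-14 m. Combine: 1339914.2 m^2 * 3.12e-14 m = 4.1805322e-08 m^3. 1 liter = 0.001 m^3, so 4.1805322e-08 m^3 = 4.1805322e-08 / 0.001 = 4.1805322e-05 liter ≈ 4.181e-05 liter (4 s.f.).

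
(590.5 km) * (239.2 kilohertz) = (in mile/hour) 1 km = 1000 m, so 590.5 km = 590.5 * 1000 = 590500 m. 1 kilohertz = 1000 Hz, so 239.2 kilohertz = 239.2 * 1000 = 239200 Hz. Combine: 590500 m * 239200 Hz = 1.412476e+11 m/s. 1 mile/hour = 0.44704 m/s, so 1.412476e+11 m/s = 1.412476e+11 / 0.44704 = 3.1596188e+11 mile/hour ≈ 3.16e+11 mile/hour (4 s.f.). Final answer: 3.16e+11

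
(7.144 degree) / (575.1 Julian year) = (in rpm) 1 degree = 0.017453293 rad, so 7.144 degree = 7.144 * 0.017453293 = 0.12468632 rad. 1 Julian year = 31557600 s, so 575.1 Julian year = 575.1 * 31557600 = 1.8148776e+10 s. Combine: 0.12468632 rad / 1.8148776e+10 s = 6.8702332e-12 rad/s. 1 rpm = 0.10471976 rad/s, so 6.8702332e-12 rad/s = 6.8702332e-12 / 0.10471976 = 6.5605894e-11 rpm ≈ 6.561e-11 rpm (4 s.f.). Final answer: 6.561e-11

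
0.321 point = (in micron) 113.2. Check: 1 point = 0.00035277778 m, so 0.321 point = 0.321 * 0.00035277778 = 0.00011324167 m. 1 micron = 1e-06 m, so 0.00011324167 m = 0.00011324167 / 1e-06 = 113.24167 micron ≈ 113.2 micron (4 s.f.).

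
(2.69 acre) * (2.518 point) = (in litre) 1 acre = 4046.8564 m^2, so 2.69 acre = 2.69 * 4046.8564 = 10886.044 m^2. 1 point = 0.00035277778 m, so 2.518 point = 2.518 * 0.00035277778 = 0.00088829444 m. Combine: 10886.044 m^2 * 0.00088829444 m = 9.6700122 m^3. 1 litre = 0.001 m^3, so 9.6700122 m^3 = 9.6700122 / 0.001 = 9670.0122 litre ≈ 9670 litre (4 s.f.). Final answer: 9670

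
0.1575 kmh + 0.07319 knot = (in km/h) 0.293. Check: 1 kmh = 0.27777778 m/s, so 0.1575 kmh = 0.1575 * 0.27777778 = 0.04375 m/s. 1 knot = 0.51444444 m/s, so 0.07319 knot = 0.07319 * 0.51444444 = 0.037652189 m/s. Sum: 0.04375 + 0.037652189 = 0.081402189 m/s. 1 km/h = 0.27777778 m/s, so 0.081402189 m/s = 0.081402189 / 0.27777778 = 0.29304788 km/h ≈ 0.293 km/h (4 s.f.).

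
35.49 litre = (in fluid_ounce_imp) 1249. Check: 1 litre = 0.001 m^3, so 35.49 litre = 35.49 * 0.001 = 0.03549 m^3. 1 fluid_ounce_imp = 2.8413063e-05 m^3, so 0.03549 m^3 = 0.03549 / 2.8413063e-05 = 1249.0734 fluid_ounce_imp ≈ 1249 fluid_ounce_imp (4 s.f.).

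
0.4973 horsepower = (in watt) 1 horsepower = 745.69987 W, so 0.4973 horsepower = 0.4973 * 745.69987 = 370.83655 W. 370.83655 W = 370.83655 watt ≈ 370.8 watt (4 s.f.). Final answer: 370.8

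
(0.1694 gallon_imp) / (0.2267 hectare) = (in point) 1 gallon_imp = 0.00454609 m^3, so 0.1694 gallon_imp = 0.1694 * 0.00454609 = 0.00077010765 m^3. 1 hectare = 10000 m^2, so 0.2267 hectare = 0.2267 * 10000 = 2267 m^2. Combine: 0.00077010765 m^3 / 2267 m^2 = 3.3970342e-07 m. 1 point = 0.00035277778 m, so 3.3970342e-07 m = 3.3970342e-07 / 0.00035277778 = 0.00096293882 point ≈ 0.0009629 point (4 s.f.). Final answer: 0.0009629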